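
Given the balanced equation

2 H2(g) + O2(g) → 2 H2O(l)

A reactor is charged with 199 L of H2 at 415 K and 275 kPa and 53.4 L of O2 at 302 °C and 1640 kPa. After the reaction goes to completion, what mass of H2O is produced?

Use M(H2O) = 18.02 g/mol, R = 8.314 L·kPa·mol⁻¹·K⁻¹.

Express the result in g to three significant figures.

286 g

n(H2) = PV/RT = (275 × 199) / (8.314 × 415) = 15.86 mol
n(O2) = PV/RT = (1640 × 53.4) / (8.314 × 575.15) = 18.31 mol
For 15.86 mol H2, stoichiometry requires (1/2) × 15.86 = 7.930 mol O2; 18.31 mol is available, so H2 is limiting.
n(H2O) = (2/2) × 15.86 = 15.86 mol
m(H2O) = 15.86 × 18.02 = 285.8 g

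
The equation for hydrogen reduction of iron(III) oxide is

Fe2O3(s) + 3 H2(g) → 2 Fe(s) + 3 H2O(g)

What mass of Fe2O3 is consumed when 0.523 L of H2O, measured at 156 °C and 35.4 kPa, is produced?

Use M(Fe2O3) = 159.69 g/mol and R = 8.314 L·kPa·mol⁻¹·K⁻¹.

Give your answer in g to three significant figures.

n(H2O) = PV/RT = (35.4 × 0.523) / (8.314 × 429.15) = 0.005189 mol
n(Fe2O3) = (1/3) × 0.005189 = 0.001730 mol
m(Fe2O3) = 0.001730 × 159.69 = 0.2763 g

0.276 g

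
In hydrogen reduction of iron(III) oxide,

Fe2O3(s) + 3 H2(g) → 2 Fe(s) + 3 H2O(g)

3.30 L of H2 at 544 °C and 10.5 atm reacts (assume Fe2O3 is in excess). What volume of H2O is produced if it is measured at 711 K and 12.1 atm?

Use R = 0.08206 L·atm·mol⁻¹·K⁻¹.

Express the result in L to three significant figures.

2.49 L

n(H2) = PV/RT = (10.5 × 3.30) / (0.08206 × 817.15) = 0.5167 mol
n(H2O) = (3/3) × 0.5167 = 0.5167 mol
V = nRT/P = 0.5167 × 0.08206 × 711 / 12.1 = 2.491 L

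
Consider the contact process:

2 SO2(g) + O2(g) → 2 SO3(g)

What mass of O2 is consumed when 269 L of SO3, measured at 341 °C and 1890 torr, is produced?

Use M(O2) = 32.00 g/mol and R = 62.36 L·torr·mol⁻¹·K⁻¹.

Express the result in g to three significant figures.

212 g

n(SO3) = PV/RT = (1890 × 269) / (62.36 × 614.15) = 13.27 mol
n(O2) = (1/2) × 13.27 = 6.635 mol
m(O2) = 6.635 × 32.00 = 212.3 g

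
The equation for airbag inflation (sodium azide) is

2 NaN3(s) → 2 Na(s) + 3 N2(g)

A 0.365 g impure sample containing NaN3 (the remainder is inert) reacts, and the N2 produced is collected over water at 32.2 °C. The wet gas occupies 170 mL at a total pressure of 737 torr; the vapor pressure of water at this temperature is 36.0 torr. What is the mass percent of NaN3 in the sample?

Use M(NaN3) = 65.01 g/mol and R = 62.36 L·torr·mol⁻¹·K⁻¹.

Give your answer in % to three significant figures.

P(N2) = 737 − 36.0 = 701.0 torr
n(N2) = PV/RT = (701.0 × 0.1700) / (62.36 × 305.35) = 0.006258 mol
n(NaN3) = (2/3) × 0.006258 = 0.004172 mol
m(NaN3) = 0.004172 × 65.01 = 0.2712 g
%NaN3 = 0.2712 / 0.365 × 100 = 74.30%

74.3 %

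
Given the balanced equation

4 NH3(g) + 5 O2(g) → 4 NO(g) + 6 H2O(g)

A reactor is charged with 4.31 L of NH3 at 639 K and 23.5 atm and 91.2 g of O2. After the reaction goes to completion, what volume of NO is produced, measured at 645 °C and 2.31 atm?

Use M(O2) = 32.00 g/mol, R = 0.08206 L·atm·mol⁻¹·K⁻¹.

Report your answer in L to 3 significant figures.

63.0 L

n(NH3) = PV/RT = (23.5 × 4.31) / (0.08206 × 639) = 1.932 mol
n(O2) = 91.2 / 32.00 = 2.850 mol
For 1.932 mol NH3, stoichiometry requires (5/4) × 1.932 = 2.415 mol O2; 2.850 mol is available, so NH3 is limiting.
n(NO) = (4/4) × 1.932 = 1.932 mol
V(NO) = nRT/P = 1.932 × 0.08206 × 918.15 / 2.31 = 63.01 L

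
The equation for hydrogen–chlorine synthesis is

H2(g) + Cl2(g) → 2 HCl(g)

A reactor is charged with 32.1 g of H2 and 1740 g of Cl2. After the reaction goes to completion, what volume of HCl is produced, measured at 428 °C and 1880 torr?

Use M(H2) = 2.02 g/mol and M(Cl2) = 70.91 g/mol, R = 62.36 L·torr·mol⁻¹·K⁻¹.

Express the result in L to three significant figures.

739 L

n(H2) = 32.1 / 2.02 = 15.89 mol
n(Cl2) = 1740 / 70.91 = 24.54 mol
For 15.89 mol H2, stoichiometry requires (1/1) × 15.89 = 15.89 mol Cl2; 24.54 mol is available, so H2 is limiting.
n(HCl) = (2/1) × 15.89 = 31.78 mol
V(HCl) = nRT/P = 31.78 × 62.36 × 701.15 / 1880 = 739.1 L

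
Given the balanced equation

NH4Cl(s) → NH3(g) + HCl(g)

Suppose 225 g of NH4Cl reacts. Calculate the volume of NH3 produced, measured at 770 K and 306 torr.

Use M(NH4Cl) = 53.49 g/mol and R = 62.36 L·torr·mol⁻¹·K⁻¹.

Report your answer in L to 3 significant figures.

n(NH4Cl) = 225.0 / 53.49 = 4.206 mol
n(NH3) = (1/1) × 4.206 = 4.206 mol
V = nRT/P = 4.206 × 62.36 × 770 / 306 = 660.0 L

660 L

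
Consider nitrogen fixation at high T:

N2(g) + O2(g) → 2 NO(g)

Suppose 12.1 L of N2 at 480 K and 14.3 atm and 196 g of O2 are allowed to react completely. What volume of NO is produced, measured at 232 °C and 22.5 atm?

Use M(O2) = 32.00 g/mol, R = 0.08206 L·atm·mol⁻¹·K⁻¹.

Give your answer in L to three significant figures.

n(N2) = PV/RT = (14.3 × 12.1) / (0.08206 × 480) = 4.393 mol
n(O2) = 196 / 32.00 = 6.125 mol
For 4.393 mol N2, stoichiometry requires (1/1) × 4.393 = 4.393 mol O2; 6.125 mol is available, so N2 is limiting.
n(NO) = (2/1) × 4.393 = 8.786 mol
V(NO) = nRT/P = 8.786 × 0.08206 × 505.15 / 22.5 = 16.19 L

16.2 L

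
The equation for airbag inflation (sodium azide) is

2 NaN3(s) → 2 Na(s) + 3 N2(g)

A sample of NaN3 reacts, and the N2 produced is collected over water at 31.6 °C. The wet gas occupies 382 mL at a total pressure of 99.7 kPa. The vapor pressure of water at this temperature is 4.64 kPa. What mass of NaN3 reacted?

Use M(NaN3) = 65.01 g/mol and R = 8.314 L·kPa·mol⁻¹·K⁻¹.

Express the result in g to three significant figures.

0.621 g

P(N2) = 99.7 − 4.64 = 95.06 kPa
n(N2) = PV/RT = (95.06 × 0.3820) / (8.314 × 304.75) = 0.01433 mol
n(NaN3) = (2/3) × 0.01433 = 0.009553 mol
m(NaN3) = 0.009553 × 65.01 = 0.6210 g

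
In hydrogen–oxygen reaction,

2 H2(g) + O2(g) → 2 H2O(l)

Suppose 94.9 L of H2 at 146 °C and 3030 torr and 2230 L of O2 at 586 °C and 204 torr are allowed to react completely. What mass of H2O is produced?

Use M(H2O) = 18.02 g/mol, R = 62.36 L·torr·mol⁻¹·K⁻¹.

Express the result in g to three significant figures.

n(H2) = PV/RT = (3030 × 94.9) / (62.36 × 419.15) = 11.00 mol
n(O2) = PV/RT = (204 × 2230) / (62.36 × 859.15) = 8.491 mol
For 11.00 mol H2, stoichiometry requires (1/2) × 11.00 = 5.500 mol O2; 8.491 mol is available, so H2 is limiting.
n(H2O) = (2/2) × 11.00 = 11.00 mol
m(H2O) = 11.00 × 18.02 = 198.2 g

198 g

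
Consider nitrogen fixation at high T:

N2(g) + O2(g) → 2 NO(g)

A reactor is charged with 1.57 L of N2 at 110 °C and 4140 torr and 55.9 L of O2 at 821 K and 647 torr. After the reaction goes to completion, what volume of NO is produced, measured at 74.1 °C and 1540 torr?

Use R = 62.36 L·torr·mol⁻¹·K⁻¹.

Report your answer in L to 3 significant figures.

n(N2) = PV/RT = (4140 × 1.57) / (62.36 × 383.15) = 0.2720 mol
n(O2) = PV/RT = (647 × 55.9) / (62.36 × 821) = 0.7064 mol
For 0.2720 mol N2, stoichiometry requires (1/1) × 0.2720 = 0.2720 mol O2; 0.7064 mol is available, so N2 is limiting.
n(NO) = (2/1) × 0.2720 = 0.5440 mol
V(NO) = nRT/P = 0.5440 × 62.36 × 347.25 / 1540 = 7.649 L

7.65 L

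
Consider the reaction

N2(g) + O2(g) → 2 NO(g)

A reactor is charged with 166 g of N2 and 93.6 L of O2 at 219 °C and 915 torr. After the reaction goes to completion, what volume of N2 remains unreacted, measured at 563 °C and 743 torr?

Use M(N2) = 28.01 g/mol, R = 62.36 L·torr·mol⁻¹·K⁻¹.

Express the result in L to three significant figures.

220 L

n(N2) = 166 / 28.01 = 5.926 mol
n(O2) = PV/RT = (915 × 93.6) / (62.36 × 492.15) = 2.791 mol
For 5.926 mol N2, stoichiometry requires (1/1) × 5.926 = 5.926 mol O2; 2.791 mol is available, so O2 is limiting.
n(N2) consumed = (1/1) × 2.791 = 2.791 mol; remaining = 5.926 − 2.791 = 3.135 mol
V(N2) = nRT/P = 3.135 × 62.36 × 836.15 / 743 = 220.0 L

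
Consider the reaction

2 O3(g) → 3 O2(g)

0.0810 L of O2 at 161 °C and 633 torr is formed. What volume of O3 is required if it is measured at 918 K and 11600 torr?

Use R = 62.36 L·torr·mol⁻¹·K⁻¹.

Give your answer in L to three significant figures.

0.00623 L

n(O2) = PV/RT = (633 × 0.0810) / (62.36 × 434.15) = 0.001894 mol
n(O3) = (2/3) × 0.001894 = 0.001263 mol
V = nRT/P = 0.001263 × 62.36 × 918 / 11600 = 0.006233 L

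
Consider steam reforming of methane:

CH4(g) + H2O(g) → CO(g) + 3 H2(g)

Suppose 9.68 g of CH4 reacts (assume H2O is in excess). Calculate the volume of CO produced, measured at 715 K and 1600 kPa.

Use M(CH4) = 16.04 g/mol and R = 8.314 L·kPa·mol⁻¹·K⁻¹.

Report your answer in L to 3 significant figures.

2.24 L

n(CH4) = 9.680 / 16.04 = 0.6035 mol
n(CO) = (1/1) × 0.6035 = 0.6035 mol
V = nRT/P = 0.6035 × 8.314 × 715 / 1600 = 2.242 L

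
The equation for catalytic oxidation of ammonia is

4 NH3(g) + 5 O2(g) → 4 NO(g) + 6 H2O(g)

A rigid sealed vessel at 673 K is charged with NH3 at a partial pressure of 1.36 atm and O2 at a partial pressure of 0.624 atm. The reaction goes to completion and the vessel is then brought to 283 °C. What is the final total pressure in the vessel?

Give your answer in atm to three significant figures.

With V and T fixed, P_i ∝ n_i, so the mole ratios apply directly to partial pressures at 673 K.
P(O2) required for 1.36 atm of NH3 = (5/4) × 1.36 = 1.700 atm; available 0.624 atm, so O2 is limiting.
P(NH3) remaining = 1.36 − (4/5) × 0.624 = 0.8608 atm
P(gaseous products) = (4+6)/5 × 0.624 = 1.248 atm
P_total at 673 K = 0.8608 + 1.248 = 2.109 atm
Scaling to 283 °C: P = 2.109 × 556.15/673 = 1.743 atm

1.74 atm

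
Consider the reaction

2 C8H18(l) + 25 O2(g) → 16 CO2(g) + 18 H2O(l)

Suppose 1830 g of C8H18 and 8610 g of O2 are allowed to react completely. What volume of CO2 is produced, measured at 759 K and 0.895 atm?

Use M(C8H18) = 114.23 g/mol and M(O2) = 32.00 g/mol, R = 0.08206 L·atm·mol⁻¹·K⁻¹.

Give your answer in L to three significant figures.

n(C8H18) = 1830 / 114.23 = 16.02 mol
n(O2) = 8610 / 32.00 = 269.1 mol
For 16.02 mol C8H18, stoichiometry requires (25/2) × 16.02 = 200.2 mol O2; 269.1 mol is available, so C8H18 is limiting.
n(CO2) = (16/2) × 16.02 = 128.2 mol
V(CO2) = nRT/P = 128.2 × 0.08206 × 759 / 0.895 = 8922 L

8920 L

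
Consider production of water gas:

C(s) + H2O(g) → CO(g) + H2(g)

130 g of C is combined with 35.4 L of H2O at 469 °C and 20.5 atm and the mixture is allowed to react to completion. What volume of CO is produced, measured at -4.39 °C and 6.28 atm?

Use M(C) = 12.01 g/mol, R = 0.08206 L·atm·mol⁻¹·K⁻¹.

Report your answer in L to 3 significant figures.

38.0 L

n(C) = 130 / 12.01 = 10.82 mol
n(H2O) = PV/RT = (20.5 × 35.4) / (0.08206 × 742.15) = 11.92 mol
For 10.82 mol C, stoichiometry requires (1/1) × 10.82 = 10.82 mol H2O; 11.92 mol is available, so C is limiting.
n(CO) = (1/1) × 10.82 = 10.82 mol
V(CO) = nRT/P = 10.82 × 0.08206 × 268.76 / 6.28 = 38.00 L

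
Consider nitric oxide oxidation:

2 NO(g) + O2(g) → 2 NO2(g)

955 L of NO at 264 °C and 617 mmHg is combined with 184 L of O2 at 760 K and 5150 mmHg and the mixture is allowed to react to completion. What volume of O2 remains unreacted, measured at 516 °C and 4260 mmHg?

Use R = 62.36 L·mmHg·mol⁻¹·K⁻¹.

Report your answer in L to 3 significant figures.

n(NO) = PV/RT = (617 × 955) / (62.36 × 537.15) = 17.59 mol
n(O2) = PV/RT = (5150 × 184) / (62.36 × 760) = 19.99 mol
For 17.59 mol NO, stoichiometry requires (1/2) × 17.59 = 8.795 mol O2; 19.99 mol is available, so NO is limiting.
n(O2) consumed = (1/2) × 17.59 = 8.795 mol; remaining = 19.99 − 8.795 = 11.19 mol
V(O2) = nRT/P = 11.19 × 62.36 × 789.15 / 4260 = 129.3 L

129 L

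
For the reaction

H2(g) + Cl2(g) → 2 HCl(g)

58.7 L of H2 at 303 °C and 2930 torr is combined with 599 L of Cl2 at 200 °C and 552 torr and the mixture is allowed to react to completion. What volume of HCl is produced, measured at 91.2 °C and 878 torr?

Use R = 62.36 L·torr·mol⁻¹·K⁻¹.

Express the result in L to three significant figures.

248 L

n(H2) = PV/RT = (2930 × 58.7) / (62.36 × 576.15) = 4.787 mol
n(Cl2) = PV/RT = (552 × 599) / (62.36 × 473.15) = 11.21 mol
For 4.787 mol H2, stoichiometry requires (1/1) × 4.787 = 4.787 mol Cl2; 11.21 mol is available, so H2 is limiting.
n(HCl) = (2/1) × 4.787 = 9.574 mol
V(HCl) = nRT/P = 9.574 × 62.36 × 364.35 / 878 = 247.8 L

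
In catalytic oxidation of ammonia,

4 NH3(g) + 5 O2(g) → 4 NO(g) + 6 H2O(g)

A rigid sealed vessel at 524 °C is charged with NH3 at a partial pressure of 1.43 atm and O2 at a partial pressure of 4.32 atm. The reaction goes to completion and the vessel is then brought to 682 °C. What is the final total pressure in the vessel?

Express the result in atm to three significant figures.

Because the vessel is rigid and T is held at 524 °C, work the stoichiometry in partial pressures (P_i = n_iRT/V).
P(O2) required for 1.43 atm of NH3 = (5/4) × 1.43 = 1.787 atm; available 4.32 atm, so NH3 is limiting.
P(O2) remaining = 4.32 − (5/4) × 1.43 = 2.533 atm
P(gaseous products) = (4+6)/4 × 1.43 = 3.575 atm
P_total at 524 °C = 2.533 + 3.575 = 6.108 atm
Scaling to 682 °C: P = 6.108 × 955.15/797.15 = 7.319 atm

7.32 atm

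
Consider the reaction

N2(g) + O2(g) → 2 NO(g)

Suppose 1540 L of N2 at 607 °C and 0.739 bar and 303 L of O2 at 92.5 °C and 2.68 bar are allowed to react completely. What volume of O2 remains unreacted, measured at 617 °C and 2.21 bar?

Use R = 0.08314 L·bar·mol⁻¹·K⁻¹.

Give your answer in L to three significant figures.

n(N2) = PV/RT = (0.739 × 1540) / (0.08314 × 880.15) = 15.55 mol
n(O2) = PV/RT = (2.68 × 303) / (0.08314 × 365.65) = 26.71 mol
For 15.55 mol N2, stoichiometry requires (1/1) × 15.55 = 15.55 mol O2; 26.71 mol is available, so N2 is limiting.
n(O2) consumed = (1/1) × 15.55 = 15.55 mol; remaining = 26.71 − 15.55 = 11.16 mol
V(O2) = nRT/P = 11.16 × 0.08314 × 890.15 / 2.21 = 373.7 L

374 L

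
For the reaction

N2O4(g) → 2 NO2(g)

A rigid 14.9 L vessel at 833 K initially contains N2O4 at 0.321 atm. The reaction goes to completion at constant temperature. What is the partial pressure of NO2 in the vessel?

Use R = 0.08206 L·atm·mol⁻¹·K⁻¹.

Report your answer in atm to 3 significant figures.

0.642 atm

n(N2O4)₀ = PV/RT = (0.321 × 14.9) / (0.08206 × 833) = 0.06997 mol
n(NO2) = (2/1) × 0.06997 = 0.1399 mol
P(NO2) = nRT/V = 0.1399 × 0.08206 × 833 / 14.9 = 0.6418 atm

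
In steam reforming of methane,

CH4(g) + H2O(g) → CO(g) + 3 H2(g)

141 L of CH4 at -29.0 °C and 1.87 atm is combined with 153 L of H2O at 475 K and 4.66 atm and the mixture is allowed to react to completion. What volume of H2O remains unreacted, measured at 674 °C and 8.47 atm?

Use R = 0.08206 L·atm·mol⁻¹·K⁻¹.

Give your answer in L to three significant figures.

n(CH4) = PV/RT = (1.87 × 141) / (0.08206 × 244.15) = 13.16 mol
n(H2O) = PV/RT = (4.66 × 153) / (0.08206 × 475) = 18.29 mol
For 13.16 mol CH4, stoichiometry requires (1/1) × 13.16 = 13.16 mol H2O; 18.29 mol is available, so CH4 is limiting.
n(H2O) consumed = (1/1) × 13.16 = 13.16 mol; remaining = 18.29 − 13.16 = 5.130 mol
V(H2O) = nRT/P = 5.130 × 0.08206 × 947.15 / 8.47 = 47.07 L

47.1 L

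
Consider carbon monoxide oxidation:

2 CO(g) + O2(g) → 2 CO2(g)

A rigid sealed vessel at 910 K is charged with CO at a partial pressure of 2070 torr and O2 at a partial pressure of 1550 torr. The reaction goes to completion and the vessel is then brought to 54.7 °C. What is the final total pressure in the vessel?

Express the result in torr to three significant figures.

With V and T fixed, P_i ∝ n_i, so the mole ratios apply directly to partial pressures at 910 K.
P(O2) required for 2070 torr of CO = (1/2) × 2070 = 1035 torr; available 1550 torr, so CO is limiting.
P(O2) remaining = 1550 − (1/2) × 2070 = 515.0 torr
P(gaseous products) = (2)/2 × 2070 = 2070 torr
P_total at 910 K = 515.0 + 2070 = 2585 torr
Scaling to 54.7 °C: P = 2585 × 327.85/910 = 931.3 torr

931 torr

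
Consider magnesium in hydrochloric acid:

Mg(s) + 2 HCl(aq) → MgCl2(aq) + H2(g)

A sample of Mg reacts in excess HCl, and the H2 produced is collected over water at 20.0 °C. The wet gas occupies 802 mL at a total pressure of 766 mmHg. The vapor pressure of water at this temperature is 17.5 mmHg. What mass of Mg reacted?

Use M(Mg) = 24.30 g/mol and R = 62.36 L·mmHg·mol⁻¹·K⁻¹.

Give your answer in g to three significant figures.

0.798 g

P(H2) = 766 − 17.5 = 748.5 mmHg
n(H2) = PV/RT = (748.5 × 0.8020) / (62.36 × 293.15) = 0.03284 mol
n(Mg) = (1/1) × 0.03284 = 0.03284 mol
m(Mg) = 0.03284 × 24.30 = 0.7980 g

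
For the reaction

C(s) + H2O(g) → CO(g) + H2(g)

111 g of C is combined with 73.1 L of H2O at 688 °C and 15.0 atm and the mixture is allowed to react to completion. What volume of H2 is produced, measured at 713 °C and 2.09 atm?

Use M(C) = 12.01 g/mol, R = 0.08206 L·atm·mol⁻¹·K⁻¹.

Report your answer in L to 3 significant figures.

358 L

n(C) = 111 / 12.01 = 9.242 mol
n(H2O) = PV/RT = (15.0 × 73.1) / (0.08206 × 961.15) = 13.90 mol
For 9.242 mol C, stoichiometry requires (1/1) × 9.242 = 9.242 mol H2O; 13.90 mol is available, so C is limiting.
n(H2) = (1/1) × 9.242 = 9.242 mol
V(H2) = nRT/P = 9.242 × 0.08206 × 986.15 / 2.09 = 357.8 L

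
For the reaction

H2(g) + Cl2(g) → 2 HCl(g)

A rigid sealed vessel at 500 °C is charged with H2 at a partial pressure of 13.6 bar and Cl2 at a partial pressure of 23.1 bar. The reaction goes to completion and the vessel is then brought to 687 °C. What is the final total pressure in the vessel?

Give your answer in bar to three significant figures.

With V and T fixed, P_i ∝ n_i, so the mole ratios apply directly to partial pressures at 500 °C.
P(Cl2) required for 13.6 bar of H2 = (1/1) × 13.6 = 13.60 bar; available 23.1 bar, so H2 is limiting.
P(Cl2) remaining = 23.1 − (1/1) × 13.6 = 9.500 bar
P(gaseous products) = (2)/1 × 13.6 = 27.20 bar
P_total at 500 °C = 9.500 + 27.20 = 36.70 bar
Scaling to 687 °C: P = 36.70 × 960.15/773.15 = 45.58 bar

45.6 bar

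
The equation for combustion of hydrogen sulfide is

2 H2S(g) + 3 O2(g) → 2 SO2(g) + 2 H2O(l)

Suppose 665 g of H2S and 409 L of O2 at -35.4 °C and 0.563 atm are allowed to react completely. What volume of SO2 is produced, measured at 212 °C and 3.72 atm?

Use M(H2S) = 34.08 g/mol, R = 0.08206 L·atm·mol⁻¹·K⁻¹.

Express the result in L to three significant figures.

84.2 L

n(H2S) = 665 / 34.08 = 19.51 mol
n(O2) = PV/RT = (0.563 × 409) / (0.08206 × 237.75) = 11.80 mol
For 19.51 mol H2S, stoichiometry requires (3/2) × 19.51 = 29.27 mol O2; 11.80 mol is available, so O2 is limiting.
n(SO2) = (2/3) × 11.80 = 7.867 mol
V(SO2) = nRT/P = 7.867 × 0.08206 × 485.15 / 3.72 = 84.19 L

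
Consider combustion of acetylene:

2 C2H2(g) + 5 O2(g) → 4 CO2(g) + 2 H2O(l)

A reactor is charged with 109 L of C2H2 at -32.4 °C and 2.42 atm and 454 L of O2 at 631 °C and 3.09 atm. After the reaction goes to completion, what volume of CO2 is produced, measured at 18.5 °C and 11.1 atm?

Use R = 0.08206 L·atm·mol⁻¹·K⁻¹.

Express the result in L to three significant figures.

n(C2H2) = PV/RT = (2.42 × 109) / (0.08206 × 240.75) = 13.35 mol
n(O2) = PV/RT = (3.09 × 454) / (0.08206 × 904.15) = 18.91 mol
For 13.35 mol C2H2, stoichiometry requires (5/2) × 13.35 = 33.38 mol O2; 18.91 mol is available, so O2 is limiting.
n(CO2) = (4/5) × 18.91 = 15.13 mol
V(CO2) = nRT/P = 15.13 × 0.08206 × 291.65 / 11.1 = 32.62 L

32.6 L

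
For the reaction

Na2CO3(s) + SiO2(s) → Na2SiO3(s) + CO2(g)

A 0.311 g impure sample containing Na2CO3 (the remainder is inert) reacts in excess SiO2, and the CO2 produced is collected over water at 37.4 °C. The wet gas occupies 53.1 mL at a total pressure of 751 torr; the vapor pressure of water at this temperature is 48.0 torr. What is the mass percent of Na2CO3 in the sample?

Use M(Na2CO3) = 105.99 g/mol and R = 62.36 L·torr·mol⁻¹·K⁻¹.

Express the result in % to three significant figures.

65.7 %

P(CO2) = 751 − 48.0 = 703.0 torr
n(CO2) = PV/RT = (703.0 × 0.05310) / (62.36 × 310.55) = 0.001928 mol
n(Na2CO3) = (1/1) × 0.001928 = 0.001928 mol
m(Na2CO3) = 0.001928 × 105.99 = 0.2043 g
%Na2CO3 = 0.2043 / 0.311 × 100 = 65.69%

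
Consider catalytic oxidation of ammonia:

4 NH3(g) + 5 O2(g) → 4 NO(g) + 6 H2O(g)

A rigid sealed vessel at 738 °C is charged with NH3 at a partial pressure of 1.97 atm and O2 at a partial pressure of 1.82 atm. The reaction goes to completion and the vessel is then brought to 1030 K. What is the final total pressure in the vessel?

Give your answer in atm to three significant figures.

4.23 atm

At constant V, partial pressures at 738 °C are proportional to moles, so apply stoichiometry directly to pressures.
P(O2) required for 1.97 atm of NH3 = (5/4) × 1.97 = 2.462 atm; available 1.82 atm, so O2 is limiting.
P(NH3) remaining = 1.97 − (4/5) × 1.82 = 0.5140 atm
P(gaseous products) = (4+6)/5 × 1.82 = 3.640 atm
P_total at 738 °C = 0.5140 + 3.640 = 4.154 atm
Scaling to 1030 K: P = 4.154 × 1030/1011.15 = 4.231 atm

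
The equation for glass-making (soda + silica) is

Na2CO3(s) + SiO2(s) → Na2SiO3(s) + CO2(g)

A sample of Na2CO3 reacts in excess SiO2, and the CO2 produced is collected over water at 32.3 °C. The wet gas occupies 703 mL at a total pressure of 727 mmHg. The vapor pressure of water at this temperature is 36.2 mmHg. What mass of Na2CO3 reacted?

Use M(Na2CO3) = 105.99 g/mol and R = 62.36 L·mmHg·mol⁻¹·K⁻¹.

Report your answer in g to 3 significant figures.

2.70 g

P(CO2) = 727 − 36.2 = 690.8 mmHg
n(CO2) = PV/RT = (690.8 × 0.7030) / (62.36 × 305.45) = 0.02550 mol
n(Na2CO3) = (1/1) × 0.02550 = 0.02550 mol
m(Na2CO3) = 0.02550 × 105.99 = 2.703 g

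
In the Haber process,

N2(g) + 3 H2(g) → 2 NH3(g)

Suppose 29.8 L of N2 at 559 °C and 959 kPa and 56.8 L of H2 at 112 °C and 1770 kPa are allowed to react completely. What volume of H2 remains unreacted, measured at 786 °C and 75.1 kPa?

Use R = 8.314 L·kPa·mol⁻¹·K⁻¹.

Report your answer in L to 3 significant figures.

2230 L

n(N2) = PV/RT = (959 × 29.8) / (8.314 × 832.15) = 4.131 mol
n(H2) = PV/RT = (1770 × 56.8) / (8.314 × 385.15) = 31.40 mol
For 4.131 mol N2, stoichiometry requires (3/1) × 4.131 = 12.39 mol H2; 31.40 mol is available, so N2 is limiting.
n(H2) consumed = (3/1) × 4.131 = 12.39 mol; remaining = 31.40 − 12.39 = 19.01 mol
V(H2) = nRT/P = 19.01 × 8.314 × 1059.15 / 75.1 = 2229 L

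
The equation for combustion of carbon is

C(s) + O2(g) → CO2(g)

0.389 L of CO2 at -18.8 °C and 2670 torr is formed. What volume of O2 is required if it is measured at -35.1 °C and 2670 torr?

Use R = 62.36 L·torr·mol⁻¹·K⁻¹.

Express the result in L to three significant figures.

n(CO2) = PV/RT = (2670 × 0.389) / (62.36 × 254.35) = 0.06548 mol
n(O2) = (1/1) × 0.06548 = 0.06548 mol
V = nRT/P = 0.06548 × 62.36 × 238.05 / 2670 = 0.3641 L

0.364 L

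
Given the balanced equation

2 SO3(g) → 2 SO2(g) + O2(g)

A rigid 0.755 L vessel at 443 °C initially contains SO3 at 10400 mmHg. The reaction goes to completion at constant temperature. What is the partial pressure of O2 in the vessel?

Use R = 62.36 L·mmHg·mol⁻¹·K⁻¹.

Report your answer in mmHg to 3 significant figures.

n(SO3)₀ = PV/RT = (10400 × 0.755) / (62.36 × 716.15) = 0.1758 mol
n(O2) = (1/2) × 0.1758 = 0.08790 mol
P(O2) = nRT/V = 0.08790 × 62.36 × 716.15 / 0.755 = 5199 mmHg

5200 mmHg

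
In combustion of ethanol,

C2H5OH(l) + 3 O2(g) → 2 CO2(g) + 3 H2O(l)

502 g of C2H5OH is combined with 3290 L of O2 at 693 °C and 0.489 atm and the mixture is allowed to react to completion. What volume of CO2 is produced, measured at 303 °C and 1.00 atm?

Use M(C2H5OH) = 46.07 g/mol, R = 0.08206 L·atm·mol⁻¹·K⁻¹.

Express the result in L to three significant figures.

n(C2H5OH) = 502 / 46.07 = 10.90 mol
n(O2) = PV/RT = (0.489 × 3290) / (0.08206 × 966.15) = 20.29 mol
For 10.90 mol C2H5OH, stoichiometry requires (3/1) × 10.90 = 32.70 mol O2; 20.29 mol is available, so O2 is limiting.
n(CO2) = (2/3) × 20.29 = 13.53 mol
V(CO2) = nRT/P = 13.53 × 0.08206 × 576.15 / 1.00 = 639.7 L

640 L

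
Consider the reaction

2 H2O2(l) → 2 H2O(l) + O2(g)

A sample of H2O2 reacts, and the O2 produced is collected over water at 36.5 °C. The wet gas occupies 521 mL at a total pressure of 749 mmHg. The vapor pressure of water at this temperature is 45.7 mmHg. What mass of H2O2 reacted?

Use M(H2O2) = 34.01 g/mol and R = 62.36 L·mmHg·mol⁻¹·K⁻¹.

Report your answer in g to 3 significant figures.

P(O2) = 749 − 45.7 = 703.3 mmHg
n(O2) = PV/RT = (703.3 × 0.5210) / (62.36 × 309.65) = 0.01898 mol
n(H2O2) = (2/1) × 0.01898 = 0.03796 mol
m(H2O2) = 0.03796 × 34.01 = 1.291 g

1.29 g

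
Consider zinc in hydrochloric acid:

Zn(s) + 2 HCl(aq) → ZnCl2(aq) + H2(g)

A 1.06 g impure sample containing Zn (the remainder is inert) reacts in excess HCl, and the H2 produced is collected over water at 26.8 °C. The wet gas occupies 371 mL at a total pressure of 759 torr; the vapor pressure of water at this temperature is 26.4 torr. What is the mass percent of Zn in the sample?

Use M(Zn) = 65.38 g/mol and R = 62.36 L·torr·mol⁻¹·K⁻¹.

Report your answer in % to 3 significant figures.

89.6 %

P(H2) = 759 − 26.4 = 732.6 torr
n(H2) = PV/RT = (732.6 × 0.3710) / (62.36 × 299.95) = 0.01453 mol
n(Zn) = (1/1) × 0.01453 = 0.01453 mol
m(Zn) = 0.01453 × 65.38 = 0.9500 g
%Zn = 0.9500 / 1.06 × 100 = 89.62%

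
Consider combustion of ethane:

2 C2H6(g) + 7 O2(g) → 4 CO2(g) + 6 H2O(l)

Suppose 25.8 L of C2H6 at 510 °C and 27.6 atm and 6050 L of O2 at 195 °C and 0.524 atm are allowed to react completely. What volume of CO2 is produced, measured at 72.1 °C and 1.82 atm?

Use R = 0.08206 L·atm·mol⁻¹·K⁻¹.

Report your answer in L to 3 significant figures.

345 L

n(C2H6) = PV/RT = (27.6 × 25.8) / (0.08206 × 783.15) = 11.08 mol
n(O2) = PV/RT = (0.524 × 6050) / (0.08206 × 468.15) = 82.52 mol
For 11.08 mol C2H6, stoichiometry requires (7/2) × 11.08 = 38.78 mol O2; 82.52 mol is available, so C2H6 is limiting.
n(CO2) = (4/2) × 11.08 = 22.16 mol
V(CO2) = nRT/P = 22.16 × 0.08206 × 345.25 / 1.82 = 345.0 L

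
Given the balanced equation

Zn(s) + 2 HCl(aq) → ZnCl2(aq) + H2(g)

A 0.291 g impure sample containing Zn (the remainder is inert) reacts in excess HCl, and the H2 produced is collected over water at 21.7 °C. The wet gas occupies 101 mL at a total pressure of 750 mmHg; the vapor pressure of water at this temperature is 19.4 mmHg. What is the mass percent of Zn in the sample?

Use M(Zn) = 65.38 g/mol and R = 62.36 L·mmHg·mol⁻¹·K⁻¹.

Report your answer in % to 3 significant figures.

P(H2) = 750 − 19.4 = 730.6 mmHg
n(H2) = PV/RT = (730.6 × 0.1010) / (62.36 × 294.85) = 0.004013 mol
n(Zn) = (1/1) × 0.004013 = 0.004013 mol
m(Zn) = 0.004013 × 65.38 = 0.2624 g
%Zn = 0.2624 / 0.291 × 100 = 90.17%

90.2 %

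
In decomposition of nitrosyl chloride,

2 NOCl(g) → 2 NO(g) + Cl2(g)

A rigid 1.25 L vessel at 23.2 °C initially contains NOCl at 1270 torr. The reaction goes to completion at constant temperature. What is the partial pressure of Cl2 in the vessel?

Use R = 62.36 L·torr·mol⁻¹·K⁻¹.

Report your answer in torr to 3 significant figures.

635 torr

n(NOCl)₀ = PV/RT = (1270 × 1.25) / (62.36 × 296.35) = 0.08590 mol
n(Cl2) = (1/2) × 0.08590 = 0.04295 mol
P(Cl2) = nRT/V = 0.04295 × 62.36 × 296.35 / 1.25 = 635.0 torr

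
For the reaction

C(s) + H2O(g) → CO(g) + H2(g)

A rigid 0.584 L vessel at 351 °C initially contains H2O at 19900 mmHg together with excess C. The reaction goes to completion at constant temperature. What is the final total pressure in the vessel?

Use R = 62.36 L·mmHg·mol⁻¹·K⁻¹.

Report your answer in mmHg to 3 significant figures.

39800 mmHg

Since T and V are fixed, P_final/P_initial = n_final/n_initial = 2/1.
P_final = (2/1) × 19900 = 39800 mmHg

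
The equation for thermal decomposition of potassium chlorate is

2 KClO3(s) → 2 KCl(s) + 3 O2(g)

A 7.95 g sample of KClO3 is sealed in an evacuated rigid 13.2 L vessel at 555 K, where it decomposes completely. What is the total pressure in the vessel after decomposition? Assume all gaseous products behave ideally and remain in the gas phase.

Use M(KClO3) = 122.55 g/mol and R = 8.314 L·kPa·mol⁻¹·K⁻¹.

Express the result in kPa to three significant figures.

34.0 kPa

n(KClO3) = 7.95 / 122.55 = 0.06487 mol
n(gas produced) = (3/2) × 0.06487 = 0.09731 mol
P = nRT/V = 0.09731 × 8.314 × 555 / 13.2 = 34.02 kPa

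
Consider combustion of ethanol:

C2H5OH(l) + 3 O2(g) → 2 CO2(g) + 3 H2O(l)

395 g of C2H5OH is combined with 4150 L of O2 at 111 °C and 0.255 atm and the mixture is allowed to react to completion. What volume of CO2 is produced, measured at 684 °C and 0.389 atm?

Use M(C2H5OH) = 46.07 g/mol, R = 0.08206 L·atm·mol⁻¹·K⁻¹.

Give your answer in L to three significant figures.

3460 L

n(C2H5OH) = 395 / 46.07 = 8.574 mol
n(O2) = PV/RT = (0.255 × 4150) / (0.08206 × 384.15) = 33.57 mol
For 8.574 mol C2H5OH, stoichiometry requires (3/1) × 8.574 = 25.72 mol O2; 33.57 mol is available, so C2H5OH is limiting.
n(CO2) = (2/1) × 8.574 = 17.15 mol
V(CO2) = nRT/P = 17.15 × 0.08206 × 957.15 / 0.389 = 3463 L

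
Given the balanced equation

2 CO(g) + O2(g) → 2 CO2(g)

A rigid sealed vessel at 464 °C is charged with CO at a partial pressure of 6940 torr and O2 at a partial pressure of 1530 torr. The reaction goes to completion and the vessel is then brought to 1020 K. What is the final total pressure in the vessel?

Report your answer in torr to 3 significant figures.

With V and T fixed, P_i ∝ n_i, so the mole ratios apply directly to partial pressures at 464 °C.
P(O2) required for 6940 torr of CO = (1/2) × 6940 = 3470 torr; available 1530 torr, so O2 is limiting.
P(CO) remaining = 6940 − (2/1) × 1530 = 3880 torr
P(gaseous products) = (2)/1 × 1530 = 3060 torr
P_total at 464 °C = 3880 + 3060 = 6940 torr
Scaling to 1020 K: P = 6940 × 1020/737.15 = 9603 torr

9600 torr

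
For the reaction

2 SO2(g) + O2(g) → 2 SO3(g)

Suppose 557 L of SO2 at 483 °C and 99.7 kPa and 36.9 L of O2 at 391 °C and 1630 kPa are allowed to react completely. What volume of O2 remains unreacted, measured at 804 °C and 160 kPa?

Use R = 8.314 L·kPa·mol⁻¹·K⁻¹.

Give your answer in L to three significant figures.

n(SO2) = PV/RT = (99.7 × 557) / (8.314 × 756.15) = 8.833 mol
n(O2) = PV/RT = (1630 × 36.9) / (8.314 × 664.15) = 10.89 mol
For 8.833 mol SO2, stoichiometry requires (1/2) × 8.833 = 4.417 mol O2; 10.89 mol is available, so SO2 is limiting.
n(O2) consumed = (1/2) × 8.833 = 4.417 mol; remaining = 10.89 − 4.417 = 6.473 mol
V(O2) = nRT/P = 6.473 × 8.314 × 1077.15 / 160 = 362.3 L

362 L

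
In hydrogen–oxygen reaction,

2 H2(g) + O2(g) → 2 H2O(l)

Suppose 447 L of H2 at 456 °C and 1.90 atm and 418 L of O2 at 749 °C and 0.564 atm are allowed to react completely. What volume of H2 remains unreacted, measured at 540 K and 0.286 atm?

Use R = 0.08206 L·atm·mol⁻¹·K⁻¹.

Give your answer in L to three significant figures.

n(H2) = PV/RT = (1.90 × 447) / (0.08206 × 729.15) = 14.19 mol
n(O2) = PV/RT = (0.564 × 418) / (0.08206 × 1022.15) = 2.811 mol
For 14.19 mol H2, stoichiometry requires (1/2) × 14.19 = 7.095 mol O2; 2.811 mol is available, so O2 is limiting.
n(H2) consumed = (2/1) × 2.811 = 5.622 mol; remaining = 14.19 − 5.622 = 8.568 mol
V(H2) = nRT/P = 8.568 × 0.08206 × 540 / 0.286 = 1328 L

1330 L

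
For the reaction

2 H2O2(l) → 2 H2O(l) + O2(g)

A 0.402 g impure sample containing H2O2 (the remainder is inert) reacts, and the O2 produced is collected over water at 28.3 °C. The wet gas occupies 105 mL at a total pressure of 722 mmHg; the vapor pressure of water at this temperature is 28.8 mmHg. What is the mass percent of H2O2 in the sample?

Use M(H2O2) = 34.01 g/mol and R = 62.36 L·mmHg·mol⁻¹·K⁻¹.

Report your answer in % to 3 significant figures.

65.5 %

P(O2) = 722 − 28.8 = 693.2 mmHg
n(O2) = PV/RT = (693.2 × 0.1050) / (62.36 × 301.45) = 0.003872 mol
n(H2O2) = (2/1) × 0.003872 = 0.007744 mol
m(H2O2) = 0.007744 × 34.01 = 0.2634 g
%H2O2 = 0.2634 / 0.402 × 100 = 65.52%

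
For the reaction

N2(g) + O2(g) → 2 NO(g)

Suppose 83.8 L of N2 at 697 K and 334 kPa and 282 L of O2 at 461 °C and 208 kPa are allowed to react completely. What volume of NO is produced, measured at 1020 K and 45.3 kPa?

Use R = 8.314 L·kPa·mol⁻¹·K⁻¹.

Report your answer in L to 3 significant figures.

1810 L

n(N2) = PV/RT = (334 × 83.8) / (8.314 × 697) = 4.830 mol
n(O2) = PV/RT = (208 × 282) / (8.314 × 734.15) = 9.610 mol
For 4.830 mol N2, stoichiometry requires (1/1) × 4.830 = 4.830 mol O2; 9.610 mol is available, so N2 is limiting.
n(NO) = (2/1) × 4.830 = 9.660 mol
V(NO) = nRT/P = 9.660 × 8.314 × 1020 / 45.3 = 1808 L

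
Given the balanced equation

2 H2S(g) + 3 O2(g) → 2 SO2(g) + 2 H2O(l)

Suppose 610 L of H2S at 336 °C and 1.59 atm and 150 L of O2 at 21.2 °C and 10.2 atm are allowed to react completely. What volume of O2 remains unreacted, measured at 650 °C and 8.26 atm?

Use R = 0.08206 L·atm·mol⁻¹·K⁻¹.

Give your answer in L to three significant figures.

314 L

n(H2S) = PV/RT = (1.59 × 610) / (0.08206 × 609.15) = 19.40 mol
n(O2) = PV/RT = (10.2 × 150) / (0.08206 × 294.35) = 63.34 mol
For 19.40 mol H2S, stoichiometry requires (3/2) × 19.40 = 29.10 mol O2; 63.34 mol is available, so H2S is limiting.
n(O2) consumed = (3/2) × 19.40 = 29.10 mol; remaining = 63.34 − 29.10 = 34.24 mol
V(O2) = nRT/P = 34.24 × 0.08206 × 923.15 / 8.26 = 314.0 L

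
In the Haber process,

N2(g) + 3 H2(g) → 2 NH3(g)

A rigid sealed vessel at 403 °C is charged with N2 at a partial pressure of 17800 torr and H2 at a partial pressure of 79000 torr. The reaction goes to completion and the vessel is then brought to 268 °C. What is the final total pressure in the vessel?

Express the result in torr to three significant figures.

At constant V, partial pressures at 403 °C are proportional to moles, so apply stoichiometry directly to pressures.
P(H2) required for 17800 torr of N2 = (3/1) × 17800 = 53400 torr; available 79000 torr, so N2 is limiting.
P(H2) remaining = 79000 − (3/1) × 17800 = 25600 torr
P(gaseous products) = (2)/1 × 17800 = 35600 torr
P_total at 403 °C = 25600 + 35600 = 61200 torr
Scaling to 268 °C: P = 61200 × 541.15/676.15 = 48980 torr

49000 torr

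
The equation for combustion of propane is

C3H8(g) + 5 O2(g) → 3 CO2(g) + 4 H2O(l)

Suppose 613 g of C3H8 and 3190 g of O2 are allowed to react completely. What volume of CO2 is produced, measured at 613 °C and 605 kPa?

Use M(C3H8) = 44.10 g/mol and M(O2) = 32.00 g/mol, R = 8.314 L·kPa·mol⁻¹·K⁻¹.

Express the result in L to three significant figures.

508 L

n(C3H8) = 613 / 44.10 = 13.90 mol
n(O2) = 3190 / 32.00 = 99.69 mol
For 13.90 mol C3H8, stoichiometry requires (5/1) × 13.90 = 69.50 mol O2; 99.69 mol is available, so C3H8 is limiting.
n(CO2) = (3/1) × 13.90 = 41.70 mol
V(CO2) = nRT/P = 41.70 × 8.314 × 886.15 / 605 = 507.8 L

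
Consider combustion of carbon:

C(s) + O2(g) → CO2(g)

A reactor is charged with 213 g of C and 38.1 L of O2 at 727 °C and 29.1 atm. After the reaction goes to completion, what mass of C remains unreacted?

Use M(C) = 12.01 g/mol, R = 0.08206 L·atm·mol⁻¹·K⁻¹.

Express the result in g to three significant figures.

n(C) = 213 / 12.01 = 17.74 mol
n(O2) = PV/RT = (29.1 × 38.1) / (0.08206 × 1000.15) = 13.51 mol
For 17.74 mol C, stoichiometry requires (1/1) × 17.74 = 17.74 mol O2; 13.51 mol is available, so O2 is limiting.
n(C) consumed = (1/1) × 13.51 = 13.51 mol; remaining = 17.74 − 13.51 = 4.230 mol
m(C) = 4.230 × 12.01 = 50.80 g

50.8 g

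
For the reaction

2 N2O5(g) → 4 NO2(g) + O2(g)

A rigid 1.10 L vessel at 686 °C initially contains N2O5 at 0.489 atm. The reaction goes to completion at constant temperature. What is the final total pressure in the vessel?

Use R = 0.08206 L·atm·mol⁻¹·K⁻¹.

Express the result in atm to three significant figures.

At constant T and V, P ∝ n(gas): 2 mol gas → 5 mol gas.
P_final = (5/2) × 0.489 = 1.222 atm

1.22 atm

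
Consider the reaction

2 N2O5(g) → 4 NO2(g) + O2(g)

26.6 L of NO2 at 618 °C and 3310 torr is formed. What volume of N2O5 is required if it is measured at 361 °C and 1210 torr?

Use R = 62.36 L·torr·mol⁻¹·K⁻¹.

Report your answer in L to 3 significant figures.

25.9 L

n(NO2) = PV/RT = (3310 × 26.6) / (62.36 × 891.15) = 1.584 mol
n(N2O5) = (2/4) × 1.584 = 0.7920 mol
V = nRT/P = 0.7920 × 62.36 × 634.15 / 1210 = 25.88 L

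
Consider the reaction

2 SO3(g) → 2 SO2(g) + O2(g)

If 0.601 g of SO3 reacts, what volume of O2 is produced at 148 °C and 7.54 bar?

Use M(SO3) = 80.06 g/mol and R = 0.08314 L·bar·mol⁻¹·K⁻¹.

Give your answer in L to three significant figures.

0.0174 L

n(SO3) = 0.6010 / 80.06 = 0.007507 mol
n(O2) = (1/2) × 0.007507 = 0.003753 mol
V = nRT/P = 0.003753 × 0.08314 × 421.15 / 7.54 = 0.01743 L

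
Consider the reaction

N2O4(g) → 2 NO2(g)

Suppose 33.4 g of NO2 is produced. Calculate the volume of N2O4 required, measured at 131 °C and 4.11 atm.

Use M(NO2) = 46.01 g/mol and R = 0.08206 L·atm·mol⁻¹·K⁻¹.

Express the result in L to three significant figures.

2.93 L

n(NO2) = 33.40 / 46.01 = 0.7259 mol
n(N2O4) = (1/2) × 0.7259 = 0.3629 mol
V = nRT/P = 0.3629 × 0.08206 × 404.15 / 4.11 = 2.928 L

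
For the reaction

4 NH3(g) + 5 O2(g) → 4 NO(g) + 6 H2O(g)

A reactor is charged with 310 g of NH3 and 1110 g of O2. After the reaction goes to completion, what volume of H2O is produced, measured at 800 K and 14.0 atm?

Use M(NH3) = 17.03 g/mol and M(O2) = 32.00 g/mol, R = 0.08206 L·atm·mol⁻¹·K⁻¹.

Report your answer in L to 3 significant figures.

n(NH3) = 310 / 17.03 = 18.20 mol
n(O2) = 1110 / 32.00 = 34.69 mol
For 18.20 mol NH3, stoichiometry requires (5/4) × 18.20 = 22.75 mol O2; 34.69 mol is available, so NH3 is limiting.
n(H2O) = (6/4) × 18.20 = 27.30 mol
V(H2O) = nRT/P = 27.30 × 0.08206 × 800 / 14.0 = 128.0 L

128 L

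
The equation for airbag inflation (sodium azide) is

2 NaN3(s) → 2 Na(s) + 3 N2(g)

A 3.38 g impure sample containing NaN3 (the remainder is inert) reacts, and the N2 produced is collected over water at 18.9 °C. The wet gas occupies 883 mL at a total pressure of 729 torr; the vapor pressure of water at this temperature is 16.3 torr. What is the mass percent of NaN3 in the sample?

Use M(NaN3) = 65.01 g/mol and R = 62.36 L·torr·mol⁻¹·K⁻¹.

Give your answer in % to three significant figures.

P(N2) = 729 − 16.3 = 712.7 torr
n(N2) = PV/RT = (712.7 × 0.8830) / (62.36 × 292.05) = 0.03455 mol
n(NaN3) = (2/3) × 0.03455 = 0.02303 mol
m(NaN3) = 0.02303 × 65.01 = 1.497 g
%NaN3 = 1.497 / 3.38 × 100 = 44.29%

44.3 %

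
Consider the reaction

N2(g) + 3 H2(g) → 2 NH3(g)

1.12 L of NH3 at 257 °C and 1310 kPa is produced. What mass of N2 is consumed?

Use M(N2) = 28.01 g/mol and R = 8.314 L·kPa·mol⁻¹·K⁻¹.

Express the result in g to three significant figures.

n(NH3) = PV/RT = (1310 × 1.12) / (8.314 × 530.15) = 0.3329 mol
n(N2) = (1/2) × 0.3329 = 0.1664 mol
m(N2) = 0.1664 × 28.01 = 4.661 g

4.66 g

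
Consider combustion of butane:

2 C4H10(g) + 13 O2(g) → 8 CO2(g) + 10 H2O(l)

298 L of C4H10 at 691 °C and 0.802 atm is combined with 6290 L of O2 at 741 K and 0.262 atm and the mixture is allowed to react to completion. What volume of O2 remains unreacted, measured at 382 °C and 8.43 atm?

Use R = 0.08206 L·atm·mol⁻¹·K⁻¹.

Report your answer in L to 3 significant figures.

47.6 L

n(C4H10) = PV/RT = (0.802 × 298) / (0.08206 × 964.15) = 3.021 mol
n(O2) = PV/RT = (0.262 × 6290) / (0.08206 × 741) = 27.10 mol
For 3.021 mol C4H10, stoichiometry requires (13/2) × 3.021 = 19.64 mol O2; 27.10 mol is available, so C4H10 is limiting.
n(O2) consumed = (13/2) × 3.021 = 19.64 mol; remaining = 27.10 − 19.64 = 7.460 mol
V(O2) = nRT/P = 7.460 × 0.08206 × 655.15 / 8.43 = 47.58 L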